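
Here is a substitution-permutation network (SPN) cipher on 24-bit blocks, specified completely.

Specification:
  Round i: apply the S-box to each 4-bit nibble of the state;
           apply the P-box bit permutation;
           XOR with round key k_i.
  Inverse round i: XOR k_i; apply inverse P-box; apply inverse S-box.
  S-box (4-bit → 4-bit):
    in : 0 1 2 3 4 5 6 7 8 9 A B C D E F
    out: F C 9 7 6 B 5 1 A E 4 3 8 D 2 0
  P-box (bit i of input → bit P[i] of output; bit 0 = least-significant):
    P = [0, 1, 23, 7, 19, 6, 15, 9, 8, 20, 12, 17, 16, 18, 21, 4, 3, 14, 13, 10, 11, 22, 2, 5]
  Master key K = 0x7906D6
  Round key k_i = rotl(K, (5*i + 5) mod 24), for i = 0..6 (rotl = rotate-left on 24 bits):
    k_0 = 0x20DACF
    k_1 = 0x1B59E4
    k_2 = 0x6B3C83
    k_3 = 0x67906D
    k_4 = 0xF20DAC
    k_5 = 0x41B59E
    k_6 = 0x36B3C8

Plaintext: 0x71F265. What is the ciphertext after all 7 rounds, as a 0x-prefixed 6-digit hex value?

0x2BA5A4

s_0 = plaintext = 0x71F265
s_1 = Round(s_0, k_0) = 0x2A774C
s_2 = Round(s_1, k_1) = 0x1AF004
s_3 = Round(s_2, k_2) = 0xF18FE5
s_4 = Round(s_3, k_3) = 0x63B4BE
s_5 = Round(s_4, k_4) = 0xEF75E2
s_6 = Round(s_5, k_5) = 0x12B45F
s_7 = Round(s_6, k_6) = 0x2BA5A4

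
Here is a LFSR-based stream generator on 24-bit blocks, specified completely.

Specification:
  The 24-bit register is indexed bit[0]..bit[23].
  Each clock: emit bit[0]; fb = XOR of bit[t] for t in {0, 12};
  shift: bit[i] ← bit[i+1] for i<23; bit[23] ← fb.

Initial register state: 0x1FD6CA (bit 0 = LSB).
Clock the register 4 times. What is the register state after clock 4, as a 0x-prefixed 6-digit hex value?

0x71FD6C

reg_0 = 0x1FD6CA
clock 1: out=0, reg = 0x8FEB65
clock 2: out=1, reg = 0xC7F5B2
clock 3: out=0, reg = 0xE3FAD9
clock 4: out=1, reg = 0x71FD6C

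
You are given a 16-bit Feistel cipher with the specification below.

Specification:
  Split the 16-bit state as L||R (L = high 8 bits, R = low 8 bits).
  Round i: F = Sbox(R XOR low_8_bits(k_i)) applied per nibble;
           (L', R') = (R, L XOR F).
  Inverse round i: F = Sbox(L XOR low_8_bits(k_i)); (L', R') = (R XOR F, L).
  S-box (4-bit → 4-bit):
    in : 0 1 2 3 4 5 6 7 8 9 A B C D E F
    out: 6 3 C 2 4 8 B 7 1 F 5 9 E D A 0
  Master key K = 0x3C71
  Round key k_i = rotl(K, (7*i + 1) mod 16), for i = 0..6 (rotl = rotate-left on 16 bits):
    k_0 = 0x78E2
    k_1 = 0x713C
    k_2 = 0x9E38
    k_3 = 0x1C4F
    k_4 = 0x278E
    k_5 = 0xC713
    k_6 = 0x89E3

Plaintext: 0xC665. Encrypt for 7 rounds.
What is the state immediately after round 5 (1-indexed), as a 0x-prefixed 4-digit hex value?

0x3940

s_0 = plaintext = 0xC665
s_1 = Round(s_0, k_0) = 0x65D1
s_2 = Round(s_1, k_1) = 0xD1C8
s_3 = Round(s_2, k_2) = 0xC8D7
s_4 = Round(s_3, k_3) = 0xD739
s_5 = Round(s_4, k_4) = 0x3940
s_6 = Round(s_5, k_5) = 0x40BB
s_7 = Round(s_6, k_6) = 0xBBC1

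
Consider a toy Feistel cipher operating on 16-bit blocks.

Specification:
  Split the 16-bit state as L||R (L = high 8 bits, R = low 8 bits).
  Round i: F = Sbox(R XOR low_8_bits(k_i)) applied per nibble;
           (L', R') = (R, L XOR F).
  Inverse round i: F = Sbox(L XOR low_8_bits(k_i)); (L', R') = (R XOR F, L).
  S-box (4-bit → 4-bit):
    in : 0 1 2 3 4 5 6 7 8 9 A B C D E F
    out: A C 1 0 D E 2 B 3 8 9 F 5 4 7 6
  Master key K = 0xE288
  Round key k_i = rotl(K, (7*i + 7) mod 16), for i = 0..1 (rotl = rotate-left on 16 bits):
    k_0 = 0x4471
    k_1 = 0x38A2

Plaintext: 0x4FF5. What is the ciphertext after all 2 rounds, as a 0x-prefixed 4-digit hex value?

0x72BF

s_0 = plaintext = 0x4FF5
s_1 = Round(s_0, k_0) = 0xF572
s_2 = Round(s_1, k_1) = 0x72BF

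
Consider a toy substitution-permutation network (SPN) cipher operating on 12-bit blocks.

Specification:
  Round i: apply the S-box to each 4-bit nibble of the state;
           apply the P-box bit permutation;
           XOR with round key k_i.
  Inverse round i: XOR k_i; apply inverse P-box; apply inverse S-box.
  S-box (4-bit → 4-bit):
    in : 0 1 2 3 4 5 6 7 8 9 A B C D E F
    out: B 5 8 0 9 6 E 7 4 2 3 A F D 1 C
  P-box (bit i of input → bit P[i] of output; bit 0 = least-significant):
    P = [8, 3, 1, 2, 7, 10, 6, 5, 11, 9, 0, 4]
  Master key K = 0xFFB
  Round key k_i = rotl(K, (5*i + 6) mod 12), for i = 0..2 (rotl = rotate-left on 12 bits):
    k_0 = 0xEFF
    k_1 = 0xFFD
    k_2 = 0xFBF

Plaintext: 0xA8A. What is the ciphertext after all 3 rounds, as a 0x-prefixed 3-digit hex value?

0xF50

s_0 = plaintext = 0xA8A
s_1 = Round(s_0, k_0) = 0x5B7
s_2 = Round(s_1, k_1) = 0x8D6
s_3 = Round(s_2, k_2) = 0xF50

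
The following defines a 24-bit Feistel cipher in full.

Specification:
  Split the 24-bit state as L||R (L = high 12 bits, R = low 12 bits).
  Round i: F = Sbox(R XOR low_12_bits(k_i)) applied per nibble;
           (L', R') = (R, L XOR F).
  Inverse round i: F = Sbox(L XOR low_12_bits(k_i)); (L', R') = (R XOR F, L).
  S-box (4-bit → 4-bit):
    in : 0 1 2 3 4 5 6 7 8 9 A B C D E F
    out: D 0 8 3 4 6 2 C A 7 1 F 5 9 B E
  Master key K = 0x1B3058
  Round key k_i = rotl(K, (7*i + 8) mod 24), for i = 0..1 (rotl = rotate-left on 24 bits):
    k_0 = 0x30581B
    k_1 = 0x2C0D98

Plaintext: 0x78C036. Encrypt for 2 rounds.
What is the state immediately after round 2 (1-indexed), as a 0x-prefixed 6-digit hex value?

0xD05D4F

s_0 = plaintext = 0x78C036
s_1 = Round(s_0, k_0) = 0x036D05
s_2 = Round(s_1, k_1) = 0xD05D4F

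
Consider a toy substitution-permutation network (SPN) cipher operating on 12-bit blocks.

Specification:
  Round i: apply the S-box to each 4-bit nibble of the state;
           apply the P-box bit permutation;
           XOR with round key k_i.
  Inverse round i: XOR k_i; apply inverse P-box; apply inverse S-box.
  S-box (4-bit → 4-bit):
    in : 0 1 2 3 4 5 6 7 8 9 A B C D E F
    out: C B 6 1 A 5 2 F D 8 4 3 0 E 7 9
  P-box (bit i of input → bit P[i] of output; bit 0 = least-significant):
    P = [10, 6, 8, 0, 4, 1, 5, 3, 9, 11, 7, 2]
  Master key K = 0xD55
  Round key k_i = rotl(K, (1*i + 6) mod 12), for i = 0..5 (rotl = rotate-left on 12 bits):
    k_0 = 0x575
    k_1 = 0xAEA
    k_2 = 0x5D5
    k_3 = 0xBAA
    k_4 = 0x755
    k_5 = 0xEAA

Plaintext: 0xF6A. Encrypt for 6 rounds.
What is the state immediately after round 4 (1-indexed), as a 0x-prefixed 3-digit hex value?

0xEF2

s_0 = plaintext = 0xF6A
s_1 = Round(s_0, k_0) = 0x673
s_2 = Round(s_1, k_1) = 0x6D0
s_3 = Round(s_2, k_2) = 0xCFE
s_4 = Round(s_3, k_3) = 0xEF2
s_5 = Round(s_4, k_4) = 0xC8D
s_6 = Round(s_5, k_5) = 0xFD3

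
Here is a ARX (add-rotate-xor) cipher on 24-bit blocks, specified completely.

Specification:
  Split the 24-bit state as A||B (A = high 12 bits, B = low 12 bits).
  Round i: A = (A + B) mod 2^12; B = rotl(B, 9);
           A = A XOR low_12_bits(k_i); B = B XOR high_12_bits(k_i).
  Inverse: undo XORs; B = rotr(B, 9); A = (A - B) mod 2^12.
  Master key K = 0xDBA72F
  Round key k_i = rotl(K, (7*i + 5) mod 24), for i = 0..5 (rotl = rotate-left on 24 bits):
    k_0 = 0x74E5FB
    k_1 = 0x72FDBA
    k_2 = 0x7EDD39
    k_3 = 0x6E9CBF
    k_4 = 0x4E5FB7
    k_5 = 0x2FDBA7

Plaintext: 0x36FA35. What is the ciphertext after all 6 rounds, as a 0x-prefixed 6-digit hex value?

s_0 = plaintext = 0x36FA35
s_1 = Round(s_0, k_0) = 0x85FC08
s_2 = Round(s_1, k_1) = 0x9DD6AE
s_3 = Round(s_2, k_2) = 0xDB2B38
s_4 = Round(s_3, k_3) = 0x45578E
s_5 = Round(s_4, k_4) = 0x454814
s_6 = Round(s_5, k_5) = 0x7CFBFF

0x7CFBFF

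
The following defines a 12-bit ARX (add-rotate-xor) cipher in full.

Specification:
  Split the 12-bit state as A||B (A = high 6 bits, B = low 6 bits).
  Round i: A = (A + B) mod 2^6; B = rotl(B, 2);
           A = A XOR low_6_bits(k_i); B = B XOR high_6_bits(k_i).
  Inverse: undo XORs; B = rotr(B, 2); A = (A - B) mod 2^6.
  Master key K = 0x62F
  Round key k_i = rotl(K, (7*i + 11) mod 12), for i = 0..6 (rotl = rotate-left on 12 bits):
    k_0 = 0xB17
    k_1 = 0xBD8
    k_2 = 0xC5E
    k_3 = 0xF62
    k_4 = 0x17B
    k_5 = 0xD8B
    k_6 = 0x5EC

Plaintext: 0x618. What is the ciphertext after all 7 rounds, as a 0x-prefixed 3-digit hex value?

s_0 = plaintext = 0x618
s_1 = Round(s_0, k_0) = 0x9CD
s_2 = Round(s_1, k_1) = 0xB1B
s_3 = Round(s_2, k_2) = 0x65C
s_4 = Round(s_3, k_3) = 0x5CC
s_5 = Round(s_4, k_4) = 0x635
s_6 = Round(s_5, k_5) = 0x1A1
s_7 = Round(s_6, k_6) = 0x2D1

0x2D1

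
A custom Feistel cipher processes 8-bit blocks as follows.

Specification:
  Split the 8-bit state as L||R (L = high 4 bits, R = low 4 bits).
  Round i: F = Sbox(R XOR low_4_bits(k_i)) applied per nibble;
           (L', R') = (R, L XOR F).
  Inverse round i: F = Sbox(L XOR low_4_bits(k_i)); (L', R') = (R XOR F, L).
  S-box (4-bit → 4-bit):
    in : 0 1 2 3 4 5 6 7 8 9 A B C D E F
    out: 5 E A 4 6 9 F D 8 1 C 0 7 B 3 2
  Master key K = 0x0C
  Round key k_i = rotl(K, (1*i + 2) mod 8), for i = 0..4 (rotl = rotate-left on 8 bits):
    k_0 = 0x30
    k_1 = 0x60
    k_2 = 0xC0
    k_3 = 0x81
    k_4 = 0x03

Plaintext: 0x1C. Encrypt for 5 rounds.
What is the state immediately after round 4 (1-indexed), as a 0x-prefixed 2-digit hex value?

0x27

s_0 = plaintext = 0x1C
s_1 = Round(s_0, k_0) = 0xC6
s_2 = Round(s_1, k_1) = 0x63
s_3 = Round(s_2, k_2) = 0x32
s_4 = Round(s_3, k_3) = 0x27
s_5 = Round(s_4, k_4) = 0x74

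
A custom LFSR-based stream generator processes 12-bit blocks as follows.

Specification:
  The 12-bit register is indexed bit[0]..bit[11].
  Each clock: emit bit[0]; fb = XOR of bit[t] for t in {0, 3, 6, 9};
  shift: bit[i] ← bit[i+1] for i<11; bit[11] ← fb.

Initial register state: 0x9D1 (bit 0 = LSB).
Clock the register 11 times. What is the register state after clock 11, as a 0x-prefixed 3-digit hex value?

0xD11

reg_0 = 0x9D1
clock 1: out=1, reg = 0x4E8
clock 2: out=0, reg = 0x274
clock 3: out=0, reg = 0x13A
clock 4: out=0, reg = 0x89D
clock 5: out=1, reg = 0x44E
clock 6: out=0, reg = 0x227
clock 7: out=1, reg = 0x113
clock 8: out=1, reg = 0x889
clock 9: out=1, reg = 0x444
clock 10: out=0, reg = 0xA22
clock 11: out=0, reg = 0xD11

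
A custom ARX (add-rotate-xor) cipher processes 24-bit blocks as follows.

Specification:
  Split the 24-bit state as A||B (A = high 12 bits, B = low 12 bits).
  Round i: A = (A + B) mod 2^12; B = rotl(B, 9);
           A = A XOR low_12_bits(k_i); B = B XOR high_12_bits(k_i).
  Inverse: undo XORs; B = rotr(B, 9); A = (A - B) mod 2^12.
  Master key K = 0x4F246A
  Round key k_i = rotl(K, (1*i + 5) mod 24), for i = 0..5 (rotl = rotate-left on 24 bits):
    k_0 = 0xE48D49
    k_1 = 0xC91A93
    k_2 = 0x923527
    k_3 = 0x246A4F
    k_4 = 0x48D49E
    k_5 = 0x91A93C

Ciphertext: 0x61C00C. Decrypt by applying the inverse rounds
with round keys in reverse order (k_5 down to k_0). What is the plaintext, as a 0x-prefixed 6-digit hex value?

s_0 = ciphertext = 0x61C00C
s_1 = InvRound(s_0, k_5) = 0x66C8B4
s_2 = InvRound(s_1, k_4) = 0x1241CE
s_3 = InvRound(s_2, k_3) = 0xF2AC41
s_4 = InvRound(s_3, k_2) = 0xEFBB12
s_5 = InvRound(s_4, k_1) = 0x84DC1B
s_6 = InvRound(s_5, k_0) = 0x26B299

0x26B299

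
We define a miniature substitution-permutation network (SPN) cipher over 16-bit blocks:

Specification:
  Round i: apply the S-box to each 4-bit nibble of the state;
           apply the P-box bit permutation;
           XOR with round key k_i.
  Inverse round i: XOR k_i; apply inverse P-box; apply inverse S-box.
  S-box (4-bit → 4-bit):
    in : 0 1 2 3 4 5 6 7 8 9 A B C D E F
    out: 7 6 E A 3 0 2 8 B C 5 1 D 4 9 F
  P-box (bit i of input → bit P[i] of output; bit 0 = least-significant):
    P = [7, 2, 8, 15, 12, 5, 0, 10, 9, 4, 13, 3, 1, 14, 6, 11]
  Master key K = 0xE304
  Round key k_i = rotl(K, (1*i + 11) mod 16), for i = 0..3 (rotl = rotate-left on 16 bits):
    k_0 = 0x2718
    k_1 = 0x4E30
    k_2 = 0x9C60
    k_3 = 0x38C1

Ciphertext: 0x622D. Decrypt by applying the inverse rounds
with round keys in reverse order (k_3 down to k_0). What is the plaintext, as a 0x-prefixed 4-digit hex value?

s_0 = ciphertext = 0x622D
s_1 = InvRound(s_0, k_3) = 0x2E44
s_2 = InvRound(s_1, k_2) = 0x5A43
s_3 = InvRound(s_2, k_1) = 0xA6F5
s_4 = InvRound(s_3, k_0) = 0xD71F

0xD71F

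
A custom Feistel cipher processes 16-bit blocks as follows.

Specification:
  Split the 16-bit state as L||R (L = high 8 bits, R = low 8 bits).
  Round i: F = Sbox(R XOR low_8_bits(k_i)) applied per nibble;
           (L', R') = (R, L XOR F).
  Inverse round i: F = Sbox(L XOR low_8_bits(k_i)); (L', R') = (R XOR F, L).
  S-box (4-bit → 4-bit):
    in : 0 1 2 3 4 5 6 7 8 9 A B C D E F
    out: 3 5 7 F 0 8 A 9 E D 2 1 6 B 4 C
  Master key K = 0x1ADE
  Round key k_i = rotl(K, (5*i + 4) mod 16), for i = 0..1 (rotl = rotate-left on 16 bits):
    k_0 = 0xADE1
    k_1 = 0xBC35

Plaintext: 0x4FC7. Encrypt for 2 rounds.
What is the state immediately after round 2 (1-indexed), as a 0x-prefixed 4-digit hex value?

0x35F4

s_0 = plaintext = 0x4FC7
s_1 = Round(s_0, k_0) = 0xC735
s_2 = Round(s_1, k_1) = 0x35F4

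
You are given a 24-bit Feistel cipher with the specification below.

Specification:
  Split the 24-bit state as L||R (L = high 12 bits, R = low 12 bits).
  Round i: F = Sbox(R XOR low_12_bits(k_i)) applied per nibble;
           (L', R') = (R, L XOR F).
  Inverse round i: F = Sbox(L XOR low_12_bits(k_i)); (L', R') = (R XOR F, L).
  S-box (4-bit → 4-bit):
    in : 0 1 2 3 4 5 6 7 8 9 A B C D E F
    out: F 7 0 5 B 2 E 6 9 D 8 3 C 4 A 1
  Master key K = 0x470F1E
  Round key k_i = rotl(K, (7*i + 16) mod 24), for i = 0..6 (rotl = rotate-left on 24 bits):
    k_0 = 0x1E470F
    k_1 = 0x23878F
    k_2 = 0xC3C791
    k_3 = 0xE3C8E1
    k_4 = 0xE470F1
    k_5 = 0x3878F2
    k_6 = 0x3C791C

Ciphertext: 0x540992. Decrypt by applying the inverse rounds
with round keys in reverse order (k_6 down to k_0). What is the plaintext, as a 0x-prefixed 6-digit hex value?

s_0 = ciphertext = 0x540992
s_1 = InvRound(s_0, k_6) = 0x5BE540
s_2 = InvRound(s_1, k_5) = 0x1FC5BE
s_3 = InvRound(s_2, k_4) = 0x24A1FC
s_4 = InvRound(s_3, k_3) = 0x97F24A
s_5 = InvRound(s_4, k_2) = 0x8E097F
s_6 = InvRound(s_5, k_1) = 0x89E8E0
s_7 = InvRound(s_6, k_0) = 0x93789E

0x93789E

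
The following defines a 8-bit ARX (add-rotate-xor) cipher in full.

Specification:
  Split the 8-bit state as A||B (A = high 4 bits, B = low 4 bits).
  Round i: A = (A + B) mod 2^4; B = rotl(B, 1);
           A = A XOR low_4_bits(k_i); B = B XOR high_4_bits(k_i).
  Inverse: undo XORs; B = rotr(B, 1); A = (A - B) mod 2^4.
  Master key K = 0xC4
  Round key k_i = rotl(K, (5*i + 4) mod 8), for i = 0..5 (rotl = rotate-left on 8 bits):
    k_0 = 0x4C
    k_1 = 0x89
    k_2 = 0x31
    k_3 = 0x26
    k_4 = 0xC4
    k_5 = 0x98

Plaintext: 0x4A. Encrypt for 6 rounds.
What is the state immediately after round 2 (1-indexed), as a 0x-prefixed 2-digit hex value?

s_0 = plaintext = 0x4A
s_1 = Round(s_0, k_0) = 0x21
s_2 = Round(s_1, k_1) = 0xAA
s_3 = Round(s_2, k_2) = 0x56
s_4 = Round(s_3, k_3) = 0xDE
s_5 = Round(s_4, k_4) = 0xF1
s_6 = Round(s_5, k_5) = 0x8B

0xAA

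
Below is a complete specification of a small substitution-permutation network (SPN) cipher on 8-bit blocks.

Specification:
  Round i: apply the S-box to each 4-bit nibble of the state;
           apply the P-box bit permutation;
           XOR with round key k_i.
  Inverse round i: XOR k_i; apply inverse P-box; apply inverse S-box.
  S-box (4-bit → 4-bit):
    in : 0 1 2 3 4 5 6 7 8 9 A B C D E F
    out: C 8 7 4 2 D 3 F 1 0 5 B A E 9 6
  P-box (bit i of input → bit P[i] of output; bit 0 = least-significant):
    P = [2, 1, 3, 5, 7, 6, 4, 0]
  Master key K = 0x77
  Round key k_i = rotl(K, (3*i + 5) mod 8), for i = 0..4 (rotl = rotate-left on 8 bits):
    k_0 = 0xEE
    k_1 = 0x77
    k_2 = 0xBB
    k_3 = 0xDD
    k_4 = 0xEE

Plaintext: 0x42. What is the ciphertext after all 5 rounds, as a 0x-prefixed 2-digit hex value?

0x52

s_0 = plaintext = 0x42
s_1 = Round(s_0, k_0) = 0xA0
s_2 = Round(s_1, k_1) = 0xCF
s_3 = Round(s_2, k_2) = 0xF0
s_4 = Round(s_3, k_3) = 0xA5
s_5 = Round(s_4, k_4) = 0x52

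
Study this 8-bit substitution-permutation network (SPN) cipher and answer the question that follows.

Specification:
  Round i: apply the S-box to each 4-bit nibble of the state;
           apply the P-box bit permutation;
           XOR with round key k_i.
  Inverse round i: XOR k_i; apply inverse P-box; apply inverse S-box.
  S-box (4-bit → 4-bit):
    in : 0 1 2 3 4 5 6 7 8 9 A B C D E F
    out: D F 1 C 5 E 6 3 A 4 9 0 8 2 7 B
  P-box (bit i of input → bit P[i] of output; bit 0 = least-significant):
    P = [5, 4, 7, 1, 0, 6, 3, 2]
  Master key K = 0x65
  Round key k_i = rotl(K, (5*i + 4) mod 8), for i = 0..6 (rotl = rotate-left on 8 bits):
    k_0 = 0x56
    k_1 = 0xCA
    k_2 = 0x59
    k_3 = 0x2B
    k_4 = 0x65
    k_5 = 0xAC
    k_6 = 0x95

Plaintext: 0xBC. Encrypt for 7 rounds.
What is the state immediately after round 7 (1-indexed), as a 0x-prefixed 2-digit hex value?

0xCD

s_0 = plaintext = 0xBC
s_1 = Round(s_0, k_0) = 0x54
s_2 = Round(s_1, k_1) = 0x26
s_3 = Round(s_2, k_2) = 0xC8
s_4 = Round(s_3, k_3) = 0x3D
s_5 = Round(s_4, k_4) = 0x79
s_6 = Round(s_5, k_5) = 0x6D
s_7 = Round(s_6, k_6) = 0xCD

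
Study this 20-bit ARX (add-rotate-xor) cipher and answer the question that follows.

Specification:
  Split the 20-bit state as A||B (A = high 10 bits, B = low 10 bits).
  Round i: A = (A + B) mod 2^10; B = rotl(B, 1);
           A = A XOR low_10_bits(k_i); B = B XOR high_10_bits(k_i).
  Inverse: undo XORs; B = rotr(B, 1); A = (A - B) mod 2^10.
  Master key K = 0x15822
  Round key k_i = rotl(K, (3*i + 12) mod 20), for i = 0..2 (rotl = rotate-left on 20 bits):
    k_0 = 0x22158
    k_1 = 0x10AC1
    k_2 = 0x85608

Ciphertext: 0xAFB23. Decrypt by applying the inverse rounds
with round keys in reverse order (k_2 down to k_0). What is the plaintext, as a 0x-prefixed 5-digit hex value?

0xF1172

s_0 = ciphertext = 0xAFB23
s_1 = InvRound(s_0, k_2) = 0x06C9B
s_2 = InvRound(s_1, k_1) = 0x1BA6C
s_3 = InvRound(s_2, k_0) = 0xF1172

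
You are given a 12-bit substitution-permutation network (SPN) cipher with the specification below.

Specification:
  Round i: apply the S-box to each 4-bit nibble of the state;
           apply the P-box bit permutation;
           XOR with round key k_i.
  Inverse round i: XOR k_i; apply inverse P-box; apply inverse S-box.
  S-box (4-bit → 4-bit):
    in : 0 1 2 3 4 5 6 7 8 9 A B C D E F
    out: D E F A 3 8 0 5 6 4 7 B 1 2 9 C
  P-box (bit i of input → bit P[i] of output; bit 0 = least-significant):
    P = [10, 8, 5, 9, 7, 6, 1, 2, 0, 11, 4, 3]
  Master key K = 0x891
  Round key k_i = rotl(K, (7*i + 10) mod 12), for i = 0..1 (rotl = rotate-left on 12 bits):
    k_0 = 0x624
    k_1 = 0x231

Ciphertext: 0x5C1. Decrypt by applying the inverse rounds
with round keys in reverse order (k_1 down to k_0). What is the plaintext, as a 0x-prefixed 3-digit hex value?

0xD12

s_0 = ciphertext = 0x5C1
s_1 = InvRound(s_0, k_1) = 0x942
s_2 = InvRound(s_1, k_0) = 0xD12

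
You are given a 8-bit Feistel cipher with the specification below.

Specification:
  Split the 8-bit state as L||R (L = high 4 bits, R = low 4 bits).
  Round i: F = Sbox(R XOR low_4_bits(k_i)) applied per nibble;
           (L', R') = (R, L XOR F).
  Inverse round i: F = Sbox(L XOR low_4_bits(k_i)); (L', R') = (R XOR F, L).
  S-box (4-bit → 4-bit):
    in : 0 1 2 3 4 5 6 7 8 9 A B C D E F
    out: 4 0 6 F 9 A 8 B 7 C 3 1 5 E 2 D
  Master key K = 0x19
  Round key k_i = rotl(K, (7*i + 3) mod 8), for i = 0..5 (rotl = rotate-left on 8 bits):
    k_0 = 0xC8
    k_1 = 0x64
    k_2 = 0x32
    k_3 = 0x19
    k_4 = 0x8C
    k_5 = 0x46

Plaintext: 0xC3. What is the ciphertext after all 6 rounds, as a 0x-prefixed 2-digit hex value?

s_0 = plaintext = 0xC3
s_1 = Round(s_0, k_0) = 0x3D
s_2 = Round(s_1, k_1) = 0xDF
s_3 = Round(s_2, k_2) = 0xF3
s_4 = Round(s_3, k_3) = 0x3C
s_5 = Round(s_4, k_4) = 0xC7
s_6 = Round(s_5, k_5) = 0x7C

0x7C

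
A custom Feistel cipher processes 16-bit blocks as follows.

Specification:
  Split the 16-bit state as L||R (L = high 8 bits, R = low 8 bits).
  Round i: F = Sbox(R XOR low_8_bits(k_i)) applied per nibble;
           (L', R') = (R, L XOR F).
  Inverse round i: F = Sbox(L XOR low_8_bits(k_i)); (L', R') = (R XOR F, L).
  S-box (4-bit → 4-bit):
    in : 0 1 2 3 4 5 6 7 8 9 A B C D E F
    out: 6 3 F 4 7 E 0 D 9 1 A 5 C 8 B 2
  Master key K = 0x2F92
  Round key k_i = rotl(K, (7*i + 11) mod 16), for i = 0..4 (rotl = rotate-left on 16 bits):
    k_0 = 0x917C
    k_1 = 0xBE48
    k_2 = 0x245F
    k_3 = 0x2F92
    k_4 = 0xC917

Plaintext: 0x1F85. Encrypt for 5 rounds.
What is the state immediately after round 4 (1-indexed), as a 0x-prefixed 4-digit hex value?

0x5495

s_0 = plaintext = 0x1F85
s_1 = Round(s_0, k_0) = 0x853E
s_2 = Round(s_1, k_1) = 0x3E55
s_3 = Round(s_2, k_2) = 0x5554
s_4 = Round(s_3, k_3) = 0x5495
s_5 = Round(s_4, k_4) = 0x95CB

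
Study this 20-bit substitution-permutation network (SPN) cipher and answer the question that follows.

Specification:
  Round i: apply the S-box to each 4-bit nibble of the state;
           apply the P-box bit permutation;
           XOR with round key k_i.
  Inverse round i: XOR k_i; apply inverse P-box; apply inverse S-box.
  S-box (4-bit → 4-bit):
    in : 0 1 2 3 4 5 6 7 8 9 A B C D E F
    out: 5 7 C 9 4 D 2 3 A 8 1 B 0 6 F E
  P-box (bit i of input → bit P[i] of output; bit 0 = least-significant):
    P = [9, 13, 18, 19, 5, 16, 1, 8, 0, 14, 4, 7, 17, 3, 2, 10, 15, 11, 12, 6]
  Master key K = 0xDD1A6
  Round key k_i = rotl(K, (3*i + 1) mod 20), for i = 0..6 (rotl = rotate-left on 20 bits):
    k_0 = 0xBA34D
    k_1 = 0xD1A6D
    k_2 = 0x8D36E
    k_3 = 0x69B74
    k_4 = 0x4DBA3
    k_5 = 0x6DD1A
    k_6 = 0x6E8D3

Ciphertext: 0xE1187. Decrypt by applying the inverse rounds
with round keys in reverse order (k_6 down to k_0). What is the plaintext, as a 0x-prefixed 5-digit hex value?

s_0 = ciphertext = 0xE1187
s_1 = InvRound(s_0, k_6) = 0xE4D98
s_2 = InvRound(s_1, k_5) = 0x0C949
s_3 = InvRound(s_2, k_4) = 0x26900
s_4 = InvRound(s_3, k_3) = 0x54DA1
s_5 = InvRound(s_4, k_2) = 0xEF3D5
s_6 = InvRound(s_5, k_1) = 0x77FB6
s_7 = InvRound(s_6, k_0) = 0xE8E02

0xE8E02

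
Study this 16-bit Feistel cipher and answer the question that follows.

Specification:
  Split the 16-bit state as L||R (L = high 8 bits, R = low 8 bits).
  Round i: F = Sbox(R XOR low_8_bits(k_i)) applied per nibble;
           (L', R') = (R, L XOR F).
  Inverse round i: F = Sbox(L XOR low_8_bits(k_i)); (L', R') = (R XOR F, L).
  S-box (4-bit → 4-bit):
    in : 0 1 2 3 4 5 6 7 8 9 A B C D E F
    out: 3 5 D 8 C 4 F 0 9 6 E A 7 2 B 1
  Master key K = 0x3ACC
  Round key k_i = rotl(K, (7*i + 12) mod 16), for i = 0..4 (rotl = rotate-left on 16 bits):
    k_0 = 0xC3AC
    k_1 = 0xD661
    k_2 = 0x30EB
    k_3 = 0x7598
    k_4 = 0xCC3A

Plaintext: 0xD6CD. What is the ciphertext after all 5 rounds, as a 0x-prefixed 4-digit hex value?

0x35A8

s_0 = plaintext = 0xD6CD
s_1 = Round(s_0, k_0) = 0xCD23
s_2 = Round(s_1, k_1) = 0x2300
s_3 = Round(s_2, k_2) = 0x0099
s_4 = Round(s_3, k_3) = 0x9935
s_5 = Round(s_4, k_4) = 0x35A8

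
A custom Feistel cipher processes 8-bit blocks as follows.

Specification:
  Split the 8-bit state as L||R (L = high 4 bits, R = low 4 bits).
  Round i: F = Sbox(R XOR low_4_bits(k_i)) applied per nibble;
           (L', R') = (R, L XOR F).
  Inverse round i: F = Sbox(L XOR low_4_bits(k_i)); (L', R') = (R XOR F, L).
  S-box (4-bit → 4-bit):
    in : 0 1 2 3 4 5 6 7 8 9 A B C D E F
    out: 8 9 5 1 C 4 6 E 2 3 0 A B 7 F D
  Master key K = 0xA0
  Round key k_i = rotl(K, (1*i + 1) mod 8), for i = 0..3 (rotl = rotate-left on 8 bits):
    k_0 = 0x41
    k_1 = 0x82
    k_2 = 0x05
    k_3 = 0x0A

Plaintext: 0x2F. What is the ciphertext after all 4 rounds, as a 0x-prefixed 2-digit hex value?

0x31

s_0 = plaintext = 0x2F
s_1 = Round(s_0, k_0) = 0xFD
s_2 = Round(s_1, k_1) = 0xD2
s_3 = Round(s_2, k_2) = 0x23
s_4 = Round(s_3, k_3) = 0x31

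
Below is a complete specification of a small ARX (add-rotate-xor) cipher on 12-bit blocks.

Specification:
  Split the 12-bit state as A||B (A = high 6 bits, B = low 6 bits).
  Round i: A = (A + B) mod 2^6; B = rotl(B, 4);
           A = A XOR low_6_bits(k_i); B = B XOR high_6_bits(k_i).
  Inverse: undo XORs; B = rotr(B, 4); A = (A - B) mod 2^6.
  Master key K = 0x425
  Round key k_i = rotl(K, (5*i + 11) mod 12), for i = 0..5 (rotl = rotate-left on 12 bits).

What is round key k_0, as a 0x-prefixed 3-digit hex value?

K = 0x425
k_0 = rotl(K, (5*0+11) mod 12) = rotl(K, 11) = 0xA12

0xA12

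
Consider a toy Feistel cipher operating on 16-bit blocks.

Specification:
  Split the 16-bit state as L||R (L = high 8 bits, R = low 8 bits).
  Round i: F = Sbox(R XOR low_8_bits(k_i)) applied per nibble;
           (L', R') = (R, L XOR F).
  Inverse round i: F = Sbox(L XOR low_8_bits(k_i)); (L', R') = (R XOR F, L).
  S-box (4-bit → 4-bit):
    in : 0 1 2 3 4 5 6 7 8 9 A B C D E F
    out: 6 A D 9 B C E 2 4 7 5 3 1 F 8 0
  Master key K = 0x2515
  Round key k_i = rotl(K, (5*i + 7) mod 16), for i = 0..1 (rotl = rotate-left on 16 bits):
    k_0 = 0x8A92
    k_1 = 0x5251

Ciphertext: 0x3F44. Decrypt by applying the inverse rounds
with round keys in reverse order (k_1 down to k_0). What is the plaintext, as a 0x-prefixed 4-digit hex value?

s_0 = ciphertext = 0x3F44
s_1 = InvRound(s_0, k_1) = 0xAC3F
s_2 = InvRound(s_1, k_0) = 0xA7AC

0xA7AC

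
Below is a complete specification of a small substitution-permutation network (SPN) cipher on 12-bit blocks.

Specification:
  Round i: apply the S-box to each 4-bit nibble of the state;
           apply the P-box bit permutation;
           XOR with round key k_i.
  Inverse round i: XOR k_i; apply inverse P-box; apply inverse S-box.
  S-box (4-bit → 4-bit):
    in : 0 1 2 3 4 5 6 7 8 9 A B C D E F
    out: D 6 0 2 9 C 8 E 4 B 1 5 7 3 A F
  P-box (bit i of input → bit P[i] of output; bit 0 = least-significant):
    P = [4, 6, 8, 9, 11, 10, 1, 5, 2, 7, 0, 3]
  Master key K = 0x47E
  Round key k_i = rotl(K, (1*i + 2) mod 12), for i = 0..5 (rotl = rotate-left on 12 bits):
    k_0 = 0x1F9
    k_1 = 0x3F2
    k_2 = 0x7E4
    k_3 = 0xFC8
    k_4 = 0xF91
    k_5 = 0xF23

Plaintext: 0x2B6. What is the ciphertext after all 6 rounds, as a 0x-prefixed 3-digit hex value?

0x40A

s_0 = plaintext = 0x2B6
s_1 = Round(s_0, k_0) = 0xBFB
s_2 = Round(s_1, k_1) = 0xEC5
s_3 = Round(s_2, k_2) = 0x86E
s_4 = Round(s_3, k_3) = 0xDA9
s_5 = Round(s_4, k_4) = 0x545
s_6 = Round(s_5, k_5) = 0x40A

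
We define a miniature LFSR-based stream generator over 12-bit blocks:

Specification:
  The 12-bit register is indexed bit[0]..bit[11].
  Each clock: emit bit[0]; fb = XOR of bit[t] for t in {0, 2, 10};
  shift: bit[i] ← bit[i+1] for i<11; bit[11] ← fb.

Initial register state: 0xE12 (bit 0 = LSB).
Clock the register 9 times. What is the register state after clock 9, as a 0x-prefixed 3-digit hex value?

0x68F

reg_0 = 0xE12
clock 1: out=0, reg = 0xF09
clock 2: out=1, reg = 0x784
clock 3: out=0, reg = 0x3C2
clock 4: out=0, reg = 0x1E1
clock 5: out=1, reg = 0x8F0
clock 6: out=0, reg = 0x478
clock 7: out=0, reg = 0xA3C
clock 8: out=0, reg = 0xD1E
clock 9: out=0, reg = 0x68F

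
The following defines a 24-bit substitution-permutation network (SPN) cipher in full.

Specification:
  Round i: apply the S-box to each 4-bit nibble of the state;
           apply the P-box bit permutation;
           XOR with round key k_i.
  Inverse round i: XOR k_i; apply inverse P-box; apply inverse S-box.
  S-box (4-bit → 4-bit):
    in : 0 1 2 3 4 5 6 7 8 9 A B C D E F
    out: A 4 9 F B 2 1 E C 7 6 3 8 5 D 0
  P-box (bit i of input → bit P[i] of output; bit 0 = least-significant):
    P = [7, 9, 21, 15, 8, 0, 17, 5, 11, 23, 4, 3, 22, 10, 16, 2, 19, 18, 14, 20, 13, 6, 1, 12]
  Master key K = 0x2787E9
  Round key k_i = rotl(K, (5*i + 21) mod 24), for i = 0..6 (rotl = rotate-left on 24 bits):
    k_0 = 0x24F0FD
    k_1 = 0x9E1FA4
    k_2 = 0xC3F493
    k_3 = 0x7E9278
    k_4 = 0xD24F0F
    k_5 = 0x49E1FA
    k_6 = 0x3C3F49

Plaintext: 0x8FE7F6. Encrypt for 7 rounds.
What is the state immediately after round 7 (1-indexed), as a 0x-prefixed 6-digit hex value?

s_0 = plaintext = 0x8FE7F6
s_1 = Round(s_0, k_0) = 0xE5E063
s_2 = Round(s_1, k_1) = 0x7BAC2A
s_3 = Round(s_2, k_2) = 0xEEE3F9
s_4 = Round(s_3, k_3) = 0x87E8E6
s_5 = Round(s_4, k_4) = 0x851EB1
s_6 = Round(s_5, k_5) = 0x6CF8E1
s_7 = Round(s_6, k_6) = 0x0E1E71

0x0E1E71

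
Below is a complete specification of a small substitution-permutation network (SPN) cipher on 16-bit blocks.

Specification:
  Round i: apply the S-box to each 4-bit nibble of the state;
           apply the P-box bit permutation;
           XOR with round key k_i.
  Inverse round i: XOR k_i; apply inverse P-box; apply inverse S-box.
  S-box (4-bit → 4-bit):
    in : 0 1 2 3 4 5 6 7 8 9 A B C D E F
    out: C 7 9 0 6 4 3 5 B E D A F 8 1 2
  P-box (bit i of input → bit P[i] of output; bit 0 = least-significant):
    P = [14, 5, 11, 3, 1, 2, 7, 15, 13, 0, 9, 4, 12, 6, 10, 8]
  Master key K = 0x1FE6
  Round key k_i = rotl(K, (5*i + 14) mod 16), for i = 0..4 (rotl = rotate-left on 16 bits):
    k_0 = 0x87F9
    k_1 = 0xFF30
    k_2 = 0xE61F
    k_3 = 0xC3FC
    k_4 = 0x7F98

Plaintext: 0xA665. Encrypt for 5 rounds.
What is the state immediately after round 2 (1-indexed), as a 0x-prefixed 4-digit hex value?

s_0 = plaintext = 0xA665
s_1 = Round(s_0, k_0) = 0xBAFE
s_2 = Round(s_1, k_1) = 0x9C64
s_3 = Round(s_2, k_2) = 0xC968
s_4 = Round(s_3, k_3) = 0x9483
s_5 = Round(s_4, k_4) = 0xF8DF

0x9C64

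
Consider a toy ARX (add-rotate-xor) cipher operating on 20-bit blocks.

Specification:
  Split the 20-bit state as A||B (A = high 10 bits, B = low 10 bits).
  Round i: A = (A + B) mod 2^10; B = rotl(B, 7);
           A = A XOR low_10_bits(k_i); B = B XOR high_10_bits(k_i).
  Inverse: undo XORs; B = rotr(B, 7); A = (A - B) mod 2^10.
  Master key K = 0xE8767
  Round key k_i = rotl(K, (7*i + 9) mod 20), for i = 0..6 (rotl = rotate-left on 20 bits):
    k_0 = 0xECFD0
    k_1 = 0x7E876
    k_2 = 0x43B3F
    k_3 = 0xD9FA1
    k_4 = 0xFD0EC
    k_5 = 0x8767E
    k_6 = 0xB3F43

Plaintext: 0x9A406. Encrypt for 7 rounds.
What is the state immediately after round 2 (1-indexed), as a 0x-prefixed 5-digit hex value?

0x8106C

s_0 = plaintext = 0x9A406
s_1 = Round(s_0, k_0) = 0x6FCB3
s_2 = Round(s_1, k_1) = 0x8106C
s_3 = Round(s_2, k_2) = 0x53F03
s_4 = Round(s_3, k_3) = 0xFCE87
s_5 = Round(s_4, k_4) = 0xA5824
s_6 = Round(s_5, k_5) = 0x31019
s_7 = Round(s_6, k_6) = 0xE7A4C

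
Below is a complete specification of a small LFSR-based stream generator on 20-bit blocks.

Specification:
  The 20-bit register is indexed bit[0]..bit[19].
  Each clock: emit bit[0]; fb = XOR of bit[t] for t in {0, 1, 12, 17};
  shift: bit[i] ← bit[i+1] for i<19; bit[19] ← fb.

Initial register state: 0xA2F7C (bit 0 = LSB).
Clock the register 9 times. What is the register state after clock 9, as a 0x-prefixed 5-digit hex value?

reg_0 = 0xA2F7C
clock 1: out=0, reg = 0xD17BE
clock 2: out=0, reg = 0x68BDF
clock 3: out=1, reg = 0xB45EF
clock 4: out=1, reg = 0xDA2F7
clock 5: out=1, reg = 0x6D17B
clock 6: out=1, reg = 0x368BD
clock 7: out=1, reg = 0x1B45E
clock 8: out=0, reg = 0x0DA2F
clock 9: out=1, reg = 0x86D17

0x86D17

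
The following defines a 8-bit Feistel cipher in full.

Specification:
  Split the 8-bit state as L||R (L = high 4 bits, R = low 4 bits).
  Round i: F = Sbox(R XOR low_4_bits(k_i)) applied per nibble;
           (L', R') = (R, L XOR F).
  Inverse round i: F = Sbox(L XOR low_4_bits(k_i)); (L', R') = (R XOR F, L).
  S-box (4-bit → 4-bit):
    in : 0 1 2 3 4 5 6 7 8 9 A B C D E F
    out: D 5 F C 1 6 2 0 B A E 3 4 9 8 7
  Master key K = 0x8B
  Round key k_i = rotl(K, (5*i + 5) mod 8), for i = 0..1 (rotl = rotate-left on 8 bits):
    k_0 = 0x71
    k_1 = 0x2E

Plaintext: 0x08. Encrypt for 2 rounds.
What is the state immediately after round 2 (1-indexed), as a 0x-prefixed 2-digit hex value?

0xA9

s_0 = plaintext = 0x08
s_1 = Round(s_0, k_0) = 0x8A
s_2 = Round(s_1, k_1) = 0xA9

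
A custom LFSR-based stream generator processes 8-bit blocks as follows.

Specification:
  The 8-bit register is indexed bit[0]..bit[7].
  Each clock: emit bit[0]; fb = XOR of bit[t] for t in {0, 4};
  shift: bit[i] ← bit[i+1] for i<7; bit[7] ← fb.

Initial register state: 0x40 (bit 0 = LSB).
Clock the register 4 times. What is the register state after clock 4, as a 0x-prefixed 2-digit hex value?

reg_0 = 0x40
clock 1: out=0, reg = 0x20
clock 2: out=0, reg = 0x10
clock 3: out=0, reg = 0x88
clock 4: out=0, reg = 0x44

0x44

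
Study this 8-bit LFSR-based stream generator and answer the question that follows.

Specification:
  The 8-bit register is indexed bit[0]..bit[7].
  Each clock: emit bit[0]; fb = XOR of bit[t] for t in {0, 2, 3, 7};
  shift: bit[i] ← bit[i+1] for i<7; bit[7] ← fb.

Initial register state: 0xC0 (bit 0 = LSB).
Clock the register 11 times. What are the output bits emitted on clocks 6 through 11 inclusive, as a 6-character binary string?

reg_0 = 0xC0
clock 1: out=0, reg = 0xE0
clock 2: out=0, reg = 0xF0
clock 3: out=0, reg = 0xF8
clock 4: out=0, reg = 0x7C
clock 5: out=0, reg = 0x3E
clock 6: out=0, reg = 0x1F
clock 7: out=1, reg = 0x8F
clock 8: out=1, reg = 0x47
clock 9: out=1, reg = 0x23
clock 10: out=1, reg = 0x91
clock 11: out=1, reg = 0x48

011111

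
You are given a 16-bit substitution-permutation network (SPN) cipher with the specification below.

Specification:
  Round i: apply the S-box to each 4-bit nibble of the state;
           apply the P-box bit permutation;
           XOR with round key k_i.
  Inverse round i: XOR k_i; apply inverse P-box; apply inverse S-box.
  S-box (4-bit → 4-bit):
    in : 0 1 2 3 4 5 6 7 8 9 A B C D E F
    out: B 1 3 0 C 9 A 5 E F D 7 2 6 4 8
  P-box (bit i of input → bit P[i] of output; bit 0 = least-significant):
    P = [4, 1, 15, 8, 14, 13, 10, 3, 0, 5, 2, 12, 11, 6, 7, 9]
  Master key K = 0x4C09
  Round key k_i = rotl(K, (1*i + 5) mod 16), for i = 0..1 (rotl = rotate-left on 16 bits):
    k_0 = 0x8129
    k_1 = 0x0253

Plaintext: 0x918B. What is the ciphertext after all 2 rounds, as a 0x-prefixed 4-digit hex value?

0x1A09

s_0 = plaintext = 0x918B
s_1 = Round(s_0, k_0) = 0x2FF2
s_2 = Round(s_1, k_1) = 0x1A09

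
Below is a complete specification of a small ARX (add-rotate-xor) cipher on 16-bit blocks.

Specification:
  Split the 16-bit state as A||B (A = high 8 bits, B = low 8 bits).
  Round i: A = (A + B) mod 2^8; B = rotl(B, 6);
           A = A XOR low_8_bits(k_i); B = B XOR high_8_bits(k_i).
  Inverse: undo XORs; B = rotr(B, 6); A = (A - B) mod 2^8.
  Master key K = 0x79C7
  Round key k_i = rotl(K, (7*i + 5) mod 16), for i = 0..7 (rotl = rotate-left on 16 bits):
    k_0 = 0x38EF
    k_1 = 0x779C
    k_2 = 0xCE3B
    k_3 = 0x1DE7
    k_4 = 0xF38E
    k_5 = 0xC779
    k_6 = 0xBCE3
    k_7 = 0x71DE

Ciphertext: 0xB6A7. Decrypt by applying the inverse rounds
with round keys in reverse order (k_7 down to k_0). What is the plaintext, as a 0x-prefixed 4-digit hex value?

s_0 = ciphertext = 0xB6A7
s_1 = InvRound(s_0, k_7) = 0x0D5B
s_2 = InvRound(s_1, k_6) = 0x4F9F
s_3 = InvRound(s_2, k_5) = 0xD561
s_4 = InvRound(s_3, k_4) = 0x114A
s_5 = InvRound(s_4, k_3) = 0x995D
s_6 = InvRound(s_5, k_2) = 0x544E
s_7 = InvRound(s_6, k_1) = 0xE4E4
s_8 = InvRound(s_7, k_0) = 0x9873

0x9873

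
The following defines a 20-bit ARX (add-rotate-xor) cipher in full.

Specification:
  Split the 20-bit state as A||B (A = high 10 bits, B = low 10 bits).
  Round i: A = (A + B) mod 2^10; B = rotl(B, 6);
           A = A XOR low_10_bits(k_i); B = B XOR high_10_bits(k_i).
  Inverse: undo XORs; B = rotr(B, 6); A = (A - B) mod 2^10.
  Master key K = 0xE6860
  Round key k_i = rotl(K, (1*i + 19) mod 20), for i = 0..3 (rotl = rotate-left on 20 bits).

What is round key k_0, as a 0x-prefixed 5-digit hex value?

0x73430

K = 0xE6860
k_0 = rotl(K, (1*0+19) mod 20) = rotl(K, 19) = 0x73430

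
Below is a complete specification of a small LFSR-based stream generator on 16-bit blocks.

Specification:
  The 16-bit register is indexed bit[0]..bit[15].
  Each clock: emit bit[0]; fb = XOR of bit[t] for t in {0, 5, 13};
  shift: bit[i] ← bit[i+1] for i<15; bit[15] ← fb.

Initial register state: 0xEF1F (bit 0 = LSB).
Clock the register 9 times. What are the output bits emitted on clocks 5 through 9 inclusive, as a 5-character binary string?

reg_0 = 0xEF1F
clock 1: out=1, reg = 0x778F
clock 2: out=1, reg = 0x3BC7
clock 3: out=1, reg = 0x1DE3
clock 4: out=1, reg = 0x0EF1
clock 5: out=1, reg = 0x0778
clock 6: out=0, reg = 0x83BC
clock 7: out=0, reg = 0xC1DE
clock 8: out=0, reg = 0x60EF
clock 9: out=1, reg = 0xB077

10001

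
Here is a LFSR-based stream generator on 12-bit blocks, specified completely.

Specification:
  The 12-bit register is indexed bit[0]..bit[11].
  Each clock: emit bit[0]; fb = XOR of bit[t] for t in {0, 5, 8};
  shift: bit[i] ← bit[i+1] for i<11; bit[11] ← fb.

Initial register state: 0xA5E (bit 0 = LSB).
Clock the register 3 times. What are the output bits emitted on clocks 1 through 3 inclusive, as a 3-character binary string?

reg_0 = 0xA5E
clock 1: out=0, reg = 0x52F
clock 2: out=1, reg = 0xA97
clock 3: out=1, reg = 0xD4B

011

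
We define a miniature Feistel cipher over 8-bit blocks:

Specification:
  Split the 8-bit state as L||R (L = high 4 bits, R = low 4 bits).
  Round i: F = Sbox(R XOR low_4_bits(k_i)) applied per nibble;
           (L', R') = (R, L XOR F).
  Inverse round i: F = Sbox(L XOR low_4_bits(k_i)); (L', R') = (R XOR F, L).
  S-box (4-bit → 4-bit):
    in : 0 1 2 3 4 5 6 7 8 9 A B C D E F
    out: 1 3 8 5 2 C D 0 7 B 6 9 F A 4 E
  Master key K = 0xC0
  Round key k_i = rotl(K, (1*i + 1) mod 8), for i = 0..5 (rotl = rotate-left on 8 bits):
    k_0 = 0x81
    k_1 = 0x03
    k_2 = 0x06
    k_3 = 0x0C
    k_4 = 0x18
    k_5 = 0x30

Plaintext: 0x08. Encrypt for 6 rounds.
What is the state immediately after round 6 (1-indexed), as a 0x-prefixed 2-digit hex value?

s_0 = plaintext = 0x08
s_1 = Round(s_0, k_0) = 0x8B
s_2 = Round(s_1, k_1) = 0xBF
s_3 = Round(s_2, k_2) = 0xF0
s_4 = Round(s_3, k_3) = 0x00
s_5 = Round(s_4, k_4) = 0x07
s_6 = Round(s_5, k_5) = 0x70

0x70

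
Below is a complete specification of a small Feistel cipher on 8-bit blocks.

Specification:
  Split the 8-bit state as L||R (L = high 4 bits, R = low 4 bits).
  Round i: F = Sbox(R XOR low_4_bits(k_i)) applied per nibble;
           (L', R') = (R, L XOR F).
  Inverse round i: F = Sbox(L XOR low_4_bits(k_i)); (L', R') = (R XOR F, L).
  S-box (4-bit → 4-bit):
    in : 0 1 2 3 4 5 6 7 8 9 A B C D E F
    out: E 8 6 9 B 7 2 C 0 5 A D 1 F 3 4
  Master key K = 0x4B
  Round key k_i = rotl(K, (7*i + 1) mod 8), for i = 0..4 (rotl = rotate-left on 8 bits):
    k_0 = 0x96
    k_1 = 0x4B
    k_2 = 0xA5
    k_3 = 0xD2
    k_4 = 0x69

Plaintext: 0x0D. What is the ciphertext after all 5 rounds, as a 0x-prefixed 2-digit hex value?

s_0 = plaintext = 0x0D
s_1 = Round(s_0, k_0) = 0xDD
s_2 = Round(s_1, k_1) = 0xDF
s_3 = Round(s_2, k_2) = 0xF7
s_4 = Round(s_3, k_3) = 0x78
s_5 = Round(s_4, k_4) = 0x8F

0x8F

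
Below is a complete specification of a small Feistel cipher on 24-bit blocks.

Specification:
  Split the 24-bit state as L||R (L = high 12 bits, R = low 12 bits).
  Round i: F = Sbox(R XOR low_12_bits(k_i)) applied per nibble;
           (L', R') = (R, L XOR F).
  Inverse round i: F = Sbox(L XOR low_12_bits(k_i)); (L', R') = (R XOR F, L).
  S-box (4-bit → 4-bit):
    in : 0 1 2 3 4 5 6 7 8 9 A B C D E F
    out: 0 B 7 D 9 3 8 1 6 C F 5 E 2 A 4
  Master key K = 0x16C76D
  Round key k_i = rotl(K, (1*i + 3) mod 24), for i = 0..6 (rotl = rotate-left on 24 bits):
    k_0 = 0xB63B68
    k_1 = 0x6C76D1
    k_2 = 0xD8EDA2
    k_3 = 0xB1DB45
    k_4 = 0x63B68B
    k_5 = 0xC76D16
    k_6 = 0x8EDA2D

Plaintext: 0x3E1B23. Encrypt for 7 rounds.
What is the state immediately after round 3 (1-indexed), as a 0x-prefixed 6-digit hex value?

0x8D0063

s_0 = plaintext = 0x3E1B23
s_1 = Round(s_0, k_0) = 0xB23374
s_2 = Round(s_1, k_1) = 0x3748D0
s_3 = Round(s_2, k_2) = 0x8D0063
s_4 = Round(s_3, k_3) = 0x063DA8
s_5 = Round(s_4, k_4) = 0xDA851E
s_6 = Round(s_5, k_5) = 0x51EBAE
s_7 = Round(s_6, k_6) = 0xBAEE73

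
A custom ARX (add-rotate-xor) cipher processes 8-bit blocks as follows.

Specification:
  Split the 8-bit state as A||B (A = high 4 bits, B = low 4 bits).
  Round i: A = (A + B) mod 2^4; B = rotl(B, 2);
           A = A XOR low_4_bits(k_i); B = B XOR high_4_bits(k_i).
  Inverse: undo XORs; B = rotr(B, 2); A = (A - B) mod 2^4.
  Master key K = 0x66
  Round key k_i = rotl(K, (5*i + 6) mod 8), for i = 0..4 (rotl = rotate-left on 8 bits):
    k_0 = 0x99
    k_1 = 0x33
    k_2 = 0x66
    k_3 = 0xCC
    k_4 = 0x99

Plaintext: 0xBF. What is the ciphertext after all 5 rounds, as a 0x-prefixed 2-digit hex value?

s_0 = plaintext = 0xBF
s_1 = Round(s_0, k_0) = 0x36
s_2 = Round(s_1, k_1) = 0xAA
s_3 = Round(s_2, k_2) = 0x2C
s_4 = Round(s_3, k_3) = 0x2F
s_5 = Round(s_4, k_4) = 0x86

0x86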